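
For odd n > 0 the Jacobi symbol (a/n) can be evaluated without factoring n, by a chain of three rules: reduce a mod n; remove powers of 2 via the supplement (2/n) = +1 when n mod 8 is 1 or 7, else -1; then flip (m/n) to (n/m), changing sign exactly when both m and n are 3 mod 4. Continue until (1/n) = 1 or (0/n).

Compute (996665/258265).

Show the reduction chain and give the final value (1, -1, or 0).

0

(996665/258265) = (221870/258265)   [reduce mod 258265]
221870 = 2^1·110935; (2/258265) = +1 since 258265 mod 8 = 1, so (221870/258265) = (+1)^1·(110935/258265); sign now +1
reciprocity: (110935/258265) = +1·(258265/110935) since 110935 mod 4 = 3, 258265 mod 4 = 1; sign now +1
(258265/110935) = (36395/110935)   [reduce mod 110935]
reciprocity: (36395/110935) = -1·(110935/36395) since 36395 mod 4 = 3, 110935 mod 4 = 3; sign now -1
(110935/36395) = (1750/36395)   [reduce mod 36395]
1750 = 2^1·875; (2/36395) = -1 since 36395 mod 8 = 3, so (1750/36395) = (-1)^1·(875/36395); sign now +1
reciprocity: (875/36395) = -1·(36395/875) since 875 mod 4 = 3, 36395 mod 4 = 3; sign now -1
(36395/875) = (520/875)   [reduce mod 875]
520 = 2^3·65; (2/875) = -1 since 875 mod 8 = 3, so (520/875) = (-1)^3·(65/875); sign now +1
reciprocity: (65/875) = +1·(875/65) since 65 mod 4 = 1, 875 mod 4 = 3; sign now +1
(875/65) = (30/65)   [reduce mod 65]
30 = 2^1·15; (2/65) = +1 since 65 mod 8 = 1, so (30/65) = (+1)^1·(15/65); sign now +1
reciprocity: (15/65) = +1·(65/15) since 15 mod 4 = 3, 65 mod 4 = 1; sign now +1
(65/15) = (5/15)   [reduce mod 15]
reciprocity: (5/15) = +1·(15/5) since 5 mod 4 = 1, 15 mod 4 = 3; sign now +1
(15/5) = (0/5)   [reduce mod 5]
(0/5) = 0   [gcd(a, n) > 1]; final value = 0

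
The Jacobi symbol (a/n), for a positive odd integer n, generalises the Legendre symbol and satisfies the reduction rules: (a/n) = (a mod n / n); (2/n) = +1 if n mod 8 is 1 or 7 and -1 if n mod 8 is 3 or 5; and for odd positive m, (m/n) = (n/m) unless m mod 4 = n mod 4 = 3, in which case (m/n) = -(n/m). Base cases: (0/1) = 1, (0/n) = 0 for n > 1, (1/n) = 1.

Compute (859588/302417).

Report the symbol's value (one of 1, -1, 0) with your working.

1

(859588/302417): 859588 mod 302417 = 254754, so (859588/302417) = (254754/302417)
factor out 2^1: 254754 = 2^1·127377; with 302417 mod 8 = 1, (2/302417) = +1; sign now +1; continue with (127377/302417)
flip (127377/302417) -> (302417/127377): both odd, 127377 mod 4 = 1, 302417 mod 4 = 1, so the flip contributes +1; sign now +1
(302417/127377): 302417 mod 127377 = 47663, so (302417/127377) = (47663/127377)
flip (47663/127377) -> (127377/47663): both odd, 47663 mod 4 = 3, 127377 mod 4 = 1, so the flip contributes +1; sign now +1
(127377/47663): 127377 mod 47663 = 32051, so (127377/47663) = (32051/47663)
flip (32051/47663) -> (47663/32051): both odd, 32051 mod 4 = 3, 47663 mod 4 = 3, so the flip contributes -1; sign now -1
(47663/32051): 47663 mod 32051 = 15612, so (47663/32051) = (15612/32051)
factor out 2^2: 15612 = 2^2·3903; with 32051 mod 8 = 3, (2/32051) = -1; sign now -1; continue with (3903/32051)
flip (3903/32051) -> (32051/3903): both odd, 3903 mod 4 = 3, 32051 mod 4 = 3, so the flip contributes -1; sign now +1
(32051/3903): 32051 mod 3903 = 827, so (32051/3903) = (827/3903)
flip (827/3903) -> (3903/827): both odd, 827 mod 4 = 3, 3903 mod 4 = 3, so the flip contributes -1; sign now -1
(3903/827): 3903 mod 827 = 595, so (3903/827) = (595/827)
flip (595/827) -> (827/595): both odd, 595 mod 4 = 3, 827 mod 4 = 3, so the flip contributes -1; sign now +1
(827/595): 827 mod 595 = 232, so (827/595) = (232/595)
factor out 2^3: 232 = 2^3·29; with 595 mod 8 = 3, (2/595) = -1; sign now -1; continue with (29/595)
flip (29/595) -> (595/29): both odd, 29 mod 4 = 1, 595 mod 4 = 3, so the flip contributes +1; sign now -1
(595/29): 595 mod 29 = 15, so (595/29) = (15/29)
flip (15/29) -> (29/15): both odd, 15 mod 4 = 3, 29 mod 4 = 1, so the flip contributes +1; sign now -1
(29/15): 29 mod 15 = 14, so (29/15) = (14/15)
factor out 2^1: 14 = 2^1·7; with 15 mod 8 = 7, (2/15) = +1; sign now -1; continue with (7/15)
flip (7/15) -> (15/7): both odd, 7 mod 4 = 3, 15 mod 4 = 3, so the flip contributes -1; sign now +1
(15/7): 15 mod 7 = 1, so (15/7) = (1/7)
reached (1/7) = 1, so the symbol is +1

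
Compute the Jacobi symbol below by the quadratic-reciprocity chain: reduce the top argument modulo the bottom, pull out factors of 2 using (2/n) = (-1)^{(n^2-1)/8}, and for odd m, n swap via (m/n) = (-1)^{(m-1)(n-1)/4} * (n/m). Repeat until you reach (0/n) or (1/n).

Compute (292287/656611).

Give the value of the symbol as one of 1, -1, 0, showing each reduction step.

flip (292287/656611) -> (656611/292287): both odd, 292287 mod 4 = 3, 656611 mod 4 = 3, so the flip contributes -1; sign now -1
(656611/292287): 656611 mod 292287 = 72037, so (656611/292287) = (72037/292287)
flip (72037/292287) -> (292287/72037): both odd, 72037 mod 4 = 1, 292287 mod 4 = 3, so the flip contributes +1; sign now -1
(292287/72037): 292287 mod 72037 = 4139, so (292287/72037) = (4139/72037)
flip (4139/72037) -> (72037/4139): both odd, 4139 mod 4 = 3, 72037 mod 4 = 1, so the flip contributes +1; sign now -1
(72037/4139): 72037 mod 4139 = 1674, so (72037/4139) = (1674/4139)
factor out 2^1: 1674 = 2^1·837; with 4139 mod 8 = 3, (2/4139) = -1; sign now +1; continue with (837/4139)
flip (837/4139) -> (4139/837): both odd, 837 mod 4 = 1, 4139 mod 4 = 3, so the flip contributes +1; sign now +1
(4139/837): 4139 mod 837 = 791, so (4139/837) = (791/837)
flip (791/837) -> (837/791): both odd, 791 mod 4 = 3, 837 mod 4 = 1, so the flip contributes +1; sign now +1
(837/791): 837 mod 791 = 46, so (837/791) = (46/791)
factor out 2^1: 46 = 2^1·23; with 791 mod 8 = 7, (2/791) = +1; sign now +1; continue with (23/791)
flip (23/791) -> (791/23): both odd, 23 mod 4 = 3, 791 mod 4 = 3, so the flip contributes -1; sign now -1
(791/23): 791 mod 23 = 9, so (791/23) = (9/23)
flip (9/23) -> (23/9): both odd, 9 mod 4 = 1, 23 mod 4 = 3, so the flip contributes +1; sign now -1
(23/9): 23 mod 9 = 5, so (23/9) = (5/9)
flip (5/9) -> (9/5): both odd, 5 mod 4 = 1, 9 mod 4 = 1, so the flip contributes +1; sign now -1
(9/5): 9 mod 5 = 4, so (9/5) = (4/5)
factor out 2^2: 4 = 2^2·1; with 5 mod 8 = 5, (2/5) = -1; sign now -1; continue with (1/5)
reached (1/5) = 1, so the symbol is -1

-1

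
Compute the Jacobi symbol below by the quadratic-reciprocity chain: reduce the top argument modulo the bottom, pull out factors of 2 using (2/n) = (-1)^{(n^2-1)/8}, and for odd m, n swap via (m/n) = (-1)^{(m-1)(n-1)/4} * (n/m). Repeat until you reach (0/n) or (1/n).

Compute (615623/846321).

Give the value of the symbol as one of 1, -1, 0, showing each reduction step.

reciprocity: (615623/846321) = +1·(846321/615623) since 615623 mod 4 = 3, 846321 mod 4 = 1; sign now +1
(846321/615623) = (230698/615623)   [reduce mod 615623]
230698 = 2^1·115349; (2/615623) = +1 since 615623 mod 8 = 7, so (230698/615623) = (+1)^1·(115349/615623); sign now +1
reciprocity: (115349/615623) = +1·(615623/115349) since 115349 mod 4 = 1, 615623 mod 4 = 3; sign now +1
(615623/115349) = (38878/115349)   [reduce mod 115349]
38878 = 2^1·19439; (2/115349) = -1 since 115349 mod 8 = 5, so (38878/115349) = (-1)^1·(19439/115349); sign now -1
reciprocity: (19439/115349) = +1·(115349/19439) since 19439 mod 4 = 3, 115349 mod 4 = 1; sign now -1
(115349/19439) = (18154/19439)   [reduce mod 19439]
18154 = 2^1·9077; (2/19439) = +1 since 19439 mod 8 = 7, so (18154/19439) = (+1)^1·(9077/19439); sign now -1
reciprocity: (9077/19439) = +1·(19439/9077) since 9077 mod 4 = 1, 19439 mod 4 = 3; sign now -1
(19439/9077) = (1285/9077)   [reduce mod 9077]
reciprocity: (1285/9077) = +1·(9077/1285) since 1285 mod 4 = 1, 9077 mod 4 = 1; sign now -1
(9077/1285) = (82/1285)   [reduce mod 1285]
82 = 2^1·41; (2/1285) = -1 since 1285 mod 8 = 5, so (82/1285) = (-1)^1·(41/1285); sign now +1
reciprocity: (41/1285) = +1·(1285/41) since 41 mod 4 = 1, 1285 mod 4 = 1; sign now +1
(1285/41) = (14/41)   [reduce mod 41]
14 = 2^1·7; (2/41) = +1 since 41 mod 8 = 1, so (14/41) = (+1)^1·(7/41); sign now +1
reciprocity: (7/41) = +1·(41/7) since 7 mod 4 = 3, 41 mod 4 = 1; sign now +1
(41/7) = (6/7)   [reduce mod 7]
6 = 2^1·3; (2/7) = +1 since 7 mod 8 = 7, so (6/7) = (+1)^1·(3/7); sign now +1
reciprocity: (3/7) = -1·(7/3) since 3 mod 4 = 3, 7 mod 4 = 3; sign now -1
(7/3) = (1/3)   [reduce mod 3]
(1/3) = 1; final value = sign = -1

-1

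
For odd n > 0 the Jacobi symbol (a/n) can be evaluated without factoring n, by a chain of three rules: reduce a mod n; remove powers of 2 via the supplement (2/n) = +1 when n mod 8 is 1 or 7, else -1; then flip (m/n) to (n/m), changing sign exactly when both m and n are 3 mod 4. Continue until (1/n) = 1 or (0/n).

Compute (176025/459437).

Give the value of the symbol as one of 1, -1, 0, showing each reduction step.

flip (176025/459437) -> (459437/176025): both odd, 176025 mod 4 = 1, 459437 mod 4 = 1, so the flip contributes +1; sign now +1
(459437/176025): 459437 mod 176025 = 107387, so (459437/176025) = (107387/176025)
flip (107387/176025) -> (176025/107387): both odd, 107387 mod 4 = 3, 176025 mod 4 = 1, so the flip contributes +1; sign now +1
(176025/107387): 176025 mod 107387 = 68638, so (176025/107387) = (68638/107387)
factor out 2^1: 68638 = 2^1·34319; with 107387 mod 8 = 3, (2/107387) = -1; sign now -1; continue with (34319/107387)
flip (34319/107387) -> (107387/34319): both odd, 34319 mod 4 = 3, 107387 mod 4 = 3, so the flip contributes -1; sign now +1
(107387/34319): 107387 mod 34319 = 4430, so (107387/34319) = (4430/34319)
factor out 2^1: 4430 = 2^1·2215; with 34319 mod 8 = 7, (2/34319) = +1; sign now +1; continue with (2215/34319)
flip (2215/34319) -> (34319/2215): both odd, 2215 mod 4 = 3, 34319 mod 4 = 3, so the flip contributes -1; sign now -1
(34319/2215): 34319 mod 2215 = 1094, so (34319/2215) = (1094/2215)
factor out 2^1: 1094 = 2^1·547; with 2215 mod 8 = 7, (2/2215) = +1; sign now -1; continue with (547/2215)
flip (547/2215) -> (2215/547): both odd, 547 mod 4 = 3, 2215 mod 4 = 3, so the flip contributes -1; sign now +1
(2215/547): 2215 mod 547 = 27, so (2215/547) = (27/547)
flip (27/547) -> (547/27): both odd, 27 mod 4 = 3, 547 mod 4 = 3, so the flip contributes -1; sign now -1
(547/27): 547 mod 27 = 7, so (547/27) = (7/27)
flip (7/27) -> (27/7): both odd, 7 mod 4 = 3, 27 mod 4 = 3, so the flip contributes -1; sign now +1
(27/7): 27 mod 7 = 6, so (27/7) = (6/7)
factor out 2^1: 6 = 2^1·3; with 7 mod 8 = 7, (2/7) = +1; sign now +1; continue with (3/7)
flip (3/7) -> (7/3): both odd, 3 mod 4 = 3, 7 mod 4 = 3, so the flip contributes -1; sign now -1
(7/3): 7 mod 3 = 1, so (7/3) = (1/3)
reached (1/3) = 1, so the symbol is -1

-1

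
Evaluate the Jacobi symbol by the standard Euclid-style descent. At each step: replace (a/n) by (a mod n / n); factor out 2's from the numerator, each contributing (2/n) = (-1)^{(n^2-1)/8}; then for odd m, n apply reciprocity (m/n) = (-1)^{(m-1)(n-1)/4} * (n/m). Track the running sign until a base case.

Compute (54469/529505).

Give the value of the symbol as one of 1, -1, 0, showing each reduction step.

-1

flip (54469/529505) -> (529505/54469): both odd, 54469 mod 4 = 1, 529505 mod 4 = 1, so the flip contributes +1; sign now +1
(529505/54469): 529505 mod 54469 = 39284, so (529505/54469) = (39284/54469)
factor out 2^2: 39284 = 2^2·9821; with 54469 mod 8 = 5, (2/54469) = -1; sign now +1; continue with (9821/54469)
flip (9821/54469) -> (54469/9821): both odd, 9821 mod 4 = 1, 54469 mod 4 = 1, so the flip contributes +1; sign now +1
(54469/9821): 54469 mod 9821 = 5364, so (54469/9821) = (5364/9821)
factor out 2^2: 5364 = 2^2·1341; with 9821 mod 8 = 5, (2/9821) = -1; sign now +1; continue with (1341/9821)
flip (1341/9821) -> (9821/1341): both odd, 1341 mod 4 = 1, 9821 mod 4 = 1, so the flip contributes +1; sign now +1
(9821/1341): 9821 mod 1341 = 434, so (9821/1341) = (434/1341)
factor out 2^1: 434 = 2^1·217; with 1341 mod 8 = 5, (2/1341) = -1; sign now -1; continue with (217/1341)
flip (217/1341) -> (1341/217): both odd, 217 mod 4 = 1, 1341 mod 4 = 1, so the flip contributes +1; sign now -1
(1341/217): 1341 mod 217 = 39, so (1341/217) = (39/217)
flip (39/217) -> (217/39): both odd, 39 mod 4 = 3, 217 mod 4 = 1, so the flip contributes +1; sign now -1
(217/39): 217 mod 39 = 22, so (217/39) = (22/39)
factor out 2^1: 22 = 2^1·11; with 39 mod 8 = 7, (2/39) = +1; sign now -1; continue with (11/39)
flip (11/39) -> (39/11): both odd, 11 mod 4 = 3, 39 mod 4 = 3, so the flip contributes -1; sign now +1
(39/11): 39 mod 11 = 6, so (39/11) = (6/11)
factor out 2^1: 6 = 2^1·3; with 11 mod 8 = 3, (2/11) = -1; sign now -1; continue with (3/11)
flip (3/11) -> (11/3): both odd, 3 mod 4 = 3, 11 mod 4 = 3, so the flip contributes -1; sign now +1
(11/3): 11 mod 3 = 2, so (11/3) = (2/3)
factor out 2^1: 2 = 2^1·1; with 3 mod 8 = 3, (2/3) = -1; sign now -1; continue with (1/3)
reached (1/3) = 1, so the symbol is -1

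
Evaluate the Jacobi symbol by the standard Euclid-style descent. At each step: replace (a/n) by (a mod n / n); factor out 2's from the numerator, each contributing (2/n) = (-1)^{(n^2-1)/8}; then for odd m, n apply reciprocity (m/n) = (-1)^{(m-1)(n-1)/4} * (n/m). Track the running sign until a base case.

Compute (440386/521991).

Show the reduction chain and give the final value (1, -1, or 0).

440386 = 2^1·220193; (2/521991) = +1 since 521991 mod 8 = 7, so (440386/521991) = (+1)^1·(220193/521991); sign now +1
reciprocity: (220193/521991) = +1·(521991/220193) since 220193 mod 4 = 1, 521991 mod 4 = 3; sign now +1
(521991/220193) = (81605/220193)   [reduce mod 220193]
reciprocity: (81605/220193) = +1·(220193/81605) since 81605 mod 4 = 1, 220193 mod 4 = 1; sign now +1
(220193/81605) = (56983/81605)   [reduce mod 81605]
reciprocity: (56983/81605) = +1·(81605/56983) since 56983 mod 4 = 3, 81605 mod 4 = 1; sign now +1
(81605/56983) = (24622/56983)   [reduce mod 56983]
24622 = 2^1·12311; (2/56983) = +1 since 56983 mod 8 = 7, so (24622/56983) = (+1)^1·(12311/56983); sign now +1
reciprocity: (12311/56983) = -1·(56983/12311) since 12311 mod 4 = 3, 56983 mod 4 = 3; sign now -1
(56983/12311) = (7739/12311)   [reduce mod 12311]
reciprocity: (7739/12311) = -1·(12311/7739) since 7739 mod 4 = 3, 12311 mod 4 = 3; sign now +1
(12311/7739) = (4572/7739)   [reduce mod 7739]
4572 = 2^2·1143; (2/7739) = -1 since 7739 mod 8 = 3, so (4572/7739) = (-1)^2·(1143/7739); sign now +1
reciprocity: (1143/7739) = -1·(7739/1143) since 1143 mod 4 = 3, 7739 mod 4 = 3; sign now -1
(7739/1143) = (881/1143)   [reduce mod 1143]
reciprocity: (881/1143) = +1·(1143/881) since 881 mod 4 = 1, 1143 mod 4 = 3; sign now -1
(1143/881) = (262/881)   [reduce mod 881]
262 = 2^1·131; (2/881) = +1 since 881 mod 8 = 1, so (262/881) = (+1)^1·(131/881); sign now -1
reciprocity: (131/881) = +1·(881/131) since 131 mod 4 = 3, 881 mod 4 = 1; sign now -1
(881/131) = (95/131)   [reduce mod 131]
reciprocity: (95/131) = -1·(131/95) since 95 mod 4 = 3, 131 mod 4 = 3; sign now +1
(131/95) = (36/95)   [reduce mod 95]
36 = 2^2·9; (2/95) = +1 since 95 mod 8 = 7, so (36/95) = (+1)^2·(9/95); sign now +1
reciprocity: (9/95) = +1·(95/9) since 9 mod 4 = 1, 95 mod 4 = 3; sign now +1
(95/9) = (5/9)   [reduce mod 9]
reciprocity: (5/9) = +1·(9/5) since 5 mod 4 = 1, 9 mod 4 = 1; sign now +1
(9/5) = (4/5)   [reduce mod 5]
4 = 2^2·1; (2/5) = -1 since 5 mod 8 = 5, so (4/5) = (-1)^2·(1/5); sign now +1
(1/5) = 1; final value = sign = +1

1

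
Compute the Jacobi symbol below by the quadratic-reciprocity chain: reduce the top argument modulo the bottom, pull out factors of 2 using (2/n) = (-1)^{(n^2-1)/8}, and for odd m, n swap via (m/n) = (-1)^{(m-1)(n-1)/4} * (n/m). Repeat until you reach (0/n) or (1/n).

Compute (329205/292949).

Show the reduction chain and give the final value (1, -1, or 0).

(329205/292949): 329205 mod 292949 = 36256, so (329205/292949) = (36256/292949)
factor out 2^5: 36256 = 2^5·1133; with 292949 mod 8 = 5, (2/292949) = -1; sign now -1; continue with (1133/292949)
flip (1133/292949) -> (292949/1133): both odd, 1133 mod 4 = 1, 292949 mod 4 = 1, so the flip contributes +1; sign now -1
(292949/1133): 292949 mod 1133 = 635, so (292949/1133) = (635/1133)
flip (635/1133) -> (1133/635): both odd, 635 mod 4 = 3, 1133 mod 4 = 1, so the flip contributes +1; sign now -1
(1133/635): 1133 mod 635 = 498, so (1133/635) = (498/635)
factor out 2^1: 498 = 2^1·249; with 635 mod 8 = 3, (2/635) = -1; sign now +1; continue with (249/635)
flip (249/635) -> (635/249): both odd, 249 mod 4 = 1, 635 mod 4 = 3, so the flip contributes +1; sign now +1
(635/249): 635 mod 249 = 137, so (635/249) = (137/249)
flip (137/249) -> (249/137): both odd, 137 mod 4 = 1, 249 mod 4 = 1, so the flip contributes +1; sign now +1
(249/137): 249 mod 137 = 112, so (249/137) = (112/137)
factor out 2^4: 112 = 2^4·7; with 137 mod 8 = 1, (2/137) = +1; sign now +1; continue with (7/137)
flip (7/137) -> (137/7): both odd, 7 mod 4 = 3, 137 mod 4 = 1, so the flip contributes +1; sign now +1
(137/7): 137 mod 7 = 4, so (137/7) = (4/7)
factor out 2^2: 4 = 2^2·1; with 7 mod 8 = 7, (2/7) = +1; sign now +1; continue with (1/7)
reached (1/7) = 1, so the symbol is +1

1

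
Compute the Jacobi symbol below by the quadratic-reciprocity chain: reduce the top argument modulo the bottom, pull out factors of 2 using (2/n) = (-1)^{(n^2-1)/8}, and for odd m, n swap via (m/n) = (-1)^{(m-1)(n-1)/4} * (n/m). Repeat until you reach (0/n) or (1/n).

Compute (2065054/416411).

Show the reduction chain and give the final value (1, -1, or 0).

(2065054/416411): 2065054 mod 416411 = 399410, so (2065054/416411) = (399410/416411)
factor out 2^1: 399410 = 2^1·199705; with 416411 mod 8 = 3, (2/416411) = -1; sign now -1; continue with (199705/416411)
flip (199705/416411) -> (416411/199705): both odd, 199705 mod 4 = 1, 416411 mod 4 = 3, so the flip contributes +1; sign now -1
(416411/199705): 416411 mod 199705 = 17001, so (416411/199705) = (17001/199705)
flip (17001/199705) -> (199705/17001): both odd, 17001 mod 4 = 1, 199705 mod 4 = 1, so the flip contributes +1; sign now -1
(199705/17001): 199705 mod 17001 = 12694, so (199705/17001) = (12694/17001)
factor out 2^1: 12694 = 2^1·6347; with 17001 mod 8 = 1, (2/17001) = +1; sign now -1; continue with (6347/17001)
flip (6347/17001) -> (17001/6347): both odd, 6347 mod 4 = 3, 17001 mod 4 = 1, so the flip contributes +1; sign now -1
(17001/6347): 17001 mod 6347 = 4307, so (17001/6347) = (4307/6347)
flip (4307/6347) -> (6347/4307): both odd, 4307 mod 4 = 3, 6347 mod 4 = 3, so the flip contributes -1; sign now +1
(6347/4307): 6347 mod 4307 = 2040, so (6347/4307) = (2040/4307)
factor out 2^3: 2040 = 2^3·255; with 4307 mod 8 = 3, (2/4307) = -1; sign now -1; continue with (255/4307)
flip (255/4307) -> (4307/255): both odd, 255 mod 4 = 3, 4307 mod 4 = 3, so the flip contributes -1; sign now +1
(4307/255): 4307 mod 255 = 227, so (4307/255) = (227/255)
flip (227/255) -> (255/227): both odd, 227 mod 4 = 3, 255 mod 4 = 3, so the flip contributes -1; sign now -1
(255/227): 255 mod 227 = 28, so (255/227) = (28/227)
factor out 2^2: 28 = 2^2·7; with 227 mod 8 = 3, (2/227) = -1; sign now -1; continue with (7/227)
flip (7/227) -> (227/7): both odd, 7 mod 4 = 3, 227 mod 4 = 3, so the flip contributes -1; sign now +1
(227/7): 227 mod 7 = 3, so (227/7) = (3/7)
flip (3/7) -> (7/3): both odd, 3 mod 4 = 3, 7 mod 4 = 3, so the flip contributes -1; sign now -1
(7/3): 7 mod 3 = 1, so (7/3) = (1/3)
reached (1/3) = 1, so the symbol is -1

-1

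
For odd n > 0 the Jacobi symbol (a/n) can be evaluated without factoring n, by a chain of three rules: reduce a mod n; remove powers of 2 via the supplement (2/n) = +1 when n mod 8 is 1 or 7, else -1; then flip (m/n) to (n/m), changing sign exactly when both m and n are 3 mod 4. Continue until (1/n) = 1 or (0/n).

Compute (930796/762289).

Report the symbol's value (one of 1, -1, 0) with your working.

(930796/762289): 930796 mod 762289 = 168507, so (930796/762289) = (168507/762289)
flip (168507/762289) -> (762289/168507): both odd, 168507 mod 4 = 3, 762289 mod 4 = 1, so the flip contributes +1; sign now +1
(762289/168507): 762289 mod 168507 = 88261, so (762289/168507) = (88261/168507)
flip (88261/168507) -> (168507/88261): both odd, 88261 mod 4 = 1, 168507 mod 4 = 3, so the flip contributes +1; sign now +1
(168507/88261): 168507 mod 88261 = 80246, so (168507/88261) = (80246/88261)
factor out 2^1: 80246 = 2^1·40123; with 88261 mod 8 = 5, (2/88261) = -1; sign now -1; continue with (40123/88261)
flip (40123/88261) -> (88261/40123): both odd, 40123 mod 4 = 3, 88261 mod 4 = 1, so the flip contributes +1; sign now -1
(88261/40123): 88261 mod 40123 = 8015, so (88261/40123) = (8015/40123)
flip (8015/40123) -> (40123/8015): both odd, 8015 mod 4 = 3, 40123 mod 4 = 3, so the flip contributes -1; sign now +1
(40123/8015): 40123 mod 8015 = 48, so (40123/8015) = (48/8015)
factor out 2^4: 48 = 2^4·3; with 8015 mod 8 = 7, (2/8015) = +1; sign now +1; continue with (3/8015)
flip (3/8015) -> (8015/3): both odd, 3 mod 4 = 3, 8015 mod 4 = 3, so the flip contributes -1; sign now -1
(8015/3): 8015 mod 3 = 2, so (8015/3) = (2/3)
factor out 2^1: 2 = 2^1·1; with 3 mod 8 = 3, (2/3) = -1; sign now +1; continue with (1/3)
reached (1/3) = 1, so the symbol is +1

1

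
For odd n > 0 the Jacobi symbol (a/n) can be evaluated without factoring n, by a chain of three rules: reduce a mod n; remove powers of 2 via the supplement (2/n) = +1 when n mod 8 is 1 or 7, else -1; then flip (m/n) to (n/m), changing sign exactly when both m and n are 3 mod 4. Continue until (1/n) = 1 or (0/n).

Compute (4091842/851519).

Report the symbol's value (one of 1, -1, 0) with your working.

(4091842/851519): 4091842 mod 851519 = 685766, so (4091842/851519) = (685766/851519)
factor out 2^1: 685766 = 2^1·342883; with 851519 mod 8 = 7, (2/851519) = +1; sign now +1; continue with (342883/851519)
flip (342883/851519) -> (851519/342883): both odd, 342883 mod 4 = 3, 851519 mod 4 = 3, so the flip contributes -1; sign now -1
(851519/342883): 851519 mod 342883 = 165753, so (851519/342883) = (165753/342883)
flip (165753/342883) -> (342883/165753): both odd, 165753 mod 4 = 1, 342883 mod 4 = 3, so the flip contributes +1; sign now -1
(342883/165753): 342883 mod 165753 = 11377, so (342883/165753) = (11377/165753)
flip (11377/165753) -> (165753/11377): both odd, 11377 mod 4 = 1, 165753 mod 4 = 1, so the flip contributes +1; sign now -1
(165753/11377): 165753 mod 11377 = 6475, so (165753/11377) = (6475/11377)
flip (6475/11377) -> (11377/6475): both odd, 6475 mod 4 = 3, 11377 mod 4 = 1, so the flip contributes +1; sign now -1
(11377/6475): 11377 mod 6475 = 4902, so (11377/6475) = (4902/6475)
factor out 2^1: 4902 = 2^1·2451; with 6475 mod 8 = 3, (2/6475) = -1; sign now +1; continue with (2451/6475)
flip (2451/6475) -> (6475/2451): both odd, 2451 mod 4 = 3, 6475 mod 4 = 3, so the flip contributes -1; sign now -1
(6475/2451): 6475 mod 2451 = 1573, so (6475/2451) = (1573/2451)
flip (1573/2451) -> (2451/1573): both odd, 1573 mod 4 = 1, 2451 mod 4 = 3, so the flip contributes +1; sign now -1
(2451/1573): 2451 mod 1573 = 878, so (2451/1573) = (878/1573)
factor out 2^1: 878 = 2^1·439; with 1573 mod 8 = 5, (2/1573) = -1; sign now +1; continue with (439/1573)
flip (439/1573) -> (1573/439): both odd, 439 mod 4 = 3, 1573 mod 4 = 1, so the flip contributes +1; sign now +1
(1573/439): 1573 mod 439 = 256, so (1573/439) = (256/439)
factor out 2^8: 256 = 2^8·1; with 439 mod 8 = 7, (2/439) = +1; sign now +1; continue with (1/439)
reached (1/439) = 1, so the symbol is +1

1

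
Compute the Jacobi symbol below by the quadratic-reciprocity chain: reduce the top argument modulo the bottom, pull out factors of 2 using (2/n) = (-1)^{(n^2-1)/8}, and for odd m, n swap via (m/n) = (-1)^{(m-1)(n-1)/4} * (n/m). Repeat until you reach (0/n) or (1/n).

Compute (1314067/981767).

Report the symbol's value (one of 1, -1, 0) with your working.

1

(1314067/981767): 1314067 mod 981767 = 332300, so (1314067/981767) = (332300/981767)
factor out 2^2: 332300 = 2^2·83075; with 981767 mod 8 = 7, (2/981767) = +1; sign now +1; continue with (83075/981767)
flip (83075/981767) -> (981767/83075): both odd, 83075 mod 4 = 3, 981767 mod 4 = 3, so the flip contributes -1; sign now -1
(981767/83075): 981767 mod 83075 = 67942, so (981767/83075) = (67942/83075)
factor out 2^1: 67942 = 2^1·33971; with 83075 mod 8 = 3, (2/83075) = -1; sign now +1; continue with (33971/83075)
flip (33971/83075) -> (83075/33971): both odd, 33971 mod 4 = 3, 83075 mod 4 = 3, so the flip contributes -1; sign now -1
(83075/33971): 83075 mod 33971 = 15133, so (83075/33971) = (15133/33971)
flip (15133/33971) -> (33971/15133): both odd, 15133 mod 4 = 1, 33971 mod 4 = 3, so the flip contributes +1; sign now -1
(33971/15133): 33971 mod 15133 = 3705, so (33971/15133) = (3705/15133)
flip (3705/15133) -> (15133/3705): both odd, 3705 mod 4 = 1, 15133 mod 4 = 1, so the flip contributes +1; sign now -1
(15133/3705): 15133 mod 3705 = 313, so (15133/3705) = (313/3705)
flip (313/3705) -> (3705/313): both odd, 313 mod 4 = 1, 3705 mod 4 = 1, so the flip contributes +1; sign now -1
(3705/313): 3705 mod 313 = 262, so (3705/313) = (262/313)
factor out 2^1: 262 = 2^1·131; with 313 mod 8 = 1, (2/313) = +1; sign now -1; continue with (131/313)
flip (131/313) -> (313/131): both odd, 131 mod 4 = 3, 313 mod 4 = 1, so the flip contributes +1; sign now -1
(313/131): 313 mod 131 = 51, so (313/131) = (51/131)
flip (51/131) -> (131/51): both odd, 51 mod 4 = 3, 131 mod 4 = 3, so the flip contributes -1; sign now +1
(131/51): 131 mod 51 = 29, so (131/51) = (29/51)
flip (29/51) -> (51/29): both odd, 29 mod 4 = 1, 51 mod 4 = 3, so the flip contributes +1; sign now +1
(51/29): 51 mod 29 = 22, so (51/29) = (22/29)
factor out 2^1: 22 = 2^1·11; with 29 mod 8 = 5, (2/29) = -1; sign now -1; continue with (11/29)
flip (11/29) -> (29/11): both odd, 11 mod 4 = 3, 29 mod 4 = 1, so the flip contributes +1; sign now -1
(29/11): 29 mod 11 = 7, so (29/11) = (7/11)
flip (7/11) -> (11/7): both odd, 7 mod 4 = 3, 11 mod 4 = 3, so the flip contributes -1; sign now +1
(11/7): 11 mod 7 = 4, so (11/7) = (4/7)
factor out 2^2: 4 = 2^2·1; with 7 mod 8 = 7, (2/7) = +1; sign now +1; continue with (1/7)
reached (1/7) = 1, so the symbol is +1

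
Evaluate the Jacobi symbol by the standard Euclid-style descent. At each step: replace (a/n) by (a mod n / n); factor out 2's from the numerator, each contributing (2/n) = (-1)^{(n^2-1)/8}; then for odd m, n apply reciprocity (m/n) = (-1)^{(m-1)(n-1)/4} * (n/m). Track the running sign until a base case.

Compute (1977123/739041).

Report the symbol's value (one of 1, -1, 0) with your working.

(1977123/739041) = (499041/739041)   [reduce mod 739041]
reciprocity: (499041/739041) = +1·(739041/499041) since 499041 mod 4 = 1, 739041 mod 4 = 1; sign now +1
(739041/499041) = (240000/499041)   [reduce mod 499041]
240000 = 2^7·1875; (2/499041) = +1 since 499041 mod 8 = 1, so (240000/499041) = (+1)^7·(1875/499041); sign now +1
reciprocity: (1875/499041) = +1·(499041/1875) since 1875 mod 4 = 3, 499041 mod 4 = 1; sign now +1
(499041/1875) = (291/1875)   [reduce mod 1875]
reciprocity: (291/1875) = -1·(1875/291) since 291 mod 4 = 3, 1875 mod 4 = 3; sign now -1
(1875/291) = (129/291)   [reduce mod 291]
reciprocity: (129/291) = +1·(291/129) since 129 mod 4 = 1, 291 mod 4 = 3; sign now -1
(291/129) = (33/129)   [reduce mod 129]
reciprocity: (33/129) = +1·(129/33) since 33 mod 4 = 1, 129 mod 4 = 1; sign now -1
(129/33) = (30/33)   [reduce mod 33]
30 = 2^1·15; (2/33) = +1 since 33 mod 8 = 1, so (30/33) = (+1)^1·(15/33); sign now -1
reciprocity: (15/33) = +1·(33/15) since 15 mod 4 = 3, 33 mod 4 = 1; sign now -1
(33/15) = (3/15)   [reduce mod 15]
reciprocity: (3/15) = -1·(15/3) since 3 mod 4 = 3, 15 mod 4 = 3; sign now +1
(15/3) = (0/3)   [reduce mod 3]
(0/3) = 0   [gcd(a, n) > 1]; final value = 0

0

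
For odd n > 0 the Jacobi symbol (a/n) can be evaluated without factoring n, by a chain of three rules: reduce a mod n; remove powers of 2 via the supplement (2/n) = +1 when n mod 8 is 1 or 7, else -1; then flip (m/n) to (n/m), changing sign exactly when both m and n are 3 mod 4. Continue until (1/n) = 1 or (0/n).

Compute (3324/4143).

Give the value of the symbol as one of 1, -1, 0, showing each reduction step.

0

factor out 2^2: 3324 = 2^2·831; with 4143 mod 8 = 7, (2/4143) = +1; sign now +1; continue with (831/4143)
flip (831/4143) -> (4143/831): both odd, 831 mod 4 = 3, 4143 mod 4 = 3, so the flip contributes -1; sign now -1
(4143/831): 4143 mod 831 = 819, so (4143/831) = (819/831)
flip (819/831) -> (831/819): both odd, 819 mod 4 = 3, 831 mod 4 = 3, so the flip contributes -1; sign now +1
(831/819): 831 mod 819 = 12, so (831/819) = (12/819)
factor out 2^2: 12 = 2^2·3; with 819 mod 8 = 3, (2/819) = -1; sign now +1; continue with (3/819)
flip (3/819) -> (819/3): both odd, 3 mod 4 = 3, 819 mod 4 = 3, so the flip contributes -1; sign now -1
(819/3): 819 mod 3 = 0, so (819/3) = (0/3)
reached (0/3); gcd(a, n) > 1, so (0/3) = 0 and the symbol is 0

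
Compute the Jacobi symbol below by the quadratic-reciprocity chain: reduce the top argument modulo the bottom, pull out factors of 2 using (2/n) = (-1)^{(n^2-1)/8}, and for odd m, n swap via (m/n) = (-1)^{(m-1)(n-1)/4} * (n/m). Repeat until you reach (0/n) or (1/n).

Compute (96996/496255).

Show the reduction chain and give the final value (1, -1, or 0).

1

factor out 2^2: 96996 = 2^2·24249; with 496255 mod 8 = 7, (2/496255) = +1; sign now +1; continue with (24249/496255)
flip (24249/496255) -> (496255/24249): both odd, 24249 mod 4 = 1, 496255 mod 4 = 3, so the flip contributes +1; sign now +1
(496255/24249): 496255 mod 24249 = 11275, so (496255/24249) = (11275/24249)
flip (11275/24249) -> (24249/11275): both odd, 11275 mod 4 = 3, 24249 mod 4 = 1, so the flip contributes +1; sign now +1
(24249/11275): 24249 mod 11275 = 1699, so (24249/11275) = (1699/11275)
flip (1699/11275) -> (11275/1699): both odd, 1699 mod 4 = 3, 11275 mod 4 = 3, so the flip contributes -1; sign now -1
(11275/1699): 11275 mod 1699 = 1081, so (11275/1699) = (1081/1699)
flip (1081/1699) -> (1699/1081): both odd, 1081 mod 4 = 1, 1699 mod 4 = 3, so the flip contributes +1; sign now -1
(1699/1081): 1699 mod 1081 = 618, so (1699/1081) = (618/1081)
factor out 2^1: 618 = 2^1·309; with 1081 mod 8 = 1, (2/1081) = +1; sign now -1; continue with (309/1081)
flip (309/1081) -> (1081/309): both odd, 309 mod 4 = 1, 1081 mod 4 = 1, so the flip contributes +1; sign now -1
(1081/309): 1081 mod 309 = 154, so (1081/309) = (154/309)
factor out 2^1: 154 = 2^1·77; with 309 mod 8 = 5, (2/309) = -1; sign now +1; continue with (77/309)
flip (77/309) -> (309/77): both odd, 77 mod 4 = 1, 309 mod 4 = 1, so the flip contributes +1; sign now +1
(309/77): 309 mod 77 = 1, so (309/77) = (1/77)
reached (1/77) = 1, so the symbol is +1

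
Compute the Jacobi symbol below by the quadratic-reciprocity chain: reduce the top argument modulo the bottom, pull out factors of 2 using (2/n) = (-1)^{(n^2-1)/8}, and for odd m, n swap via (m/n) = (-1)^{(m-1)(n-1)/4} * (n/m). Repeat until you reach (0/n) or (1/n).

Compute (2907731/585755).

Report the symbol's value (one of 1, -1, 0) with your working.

(2907731/585755) = (564711/585755)   [reduce mod 585755]
reciprocity: (564711/585755) = -1·(585755/564711) since 564711 mod 4 = 3, 585755 mod 4 = 3; sign now -1
(585755/564711) = (21044/564711)   [reduce mod 564711]
21044 = 2^2·5261; (2/564711) = +1 since 564711 mod 8 = 7, so (21044/564711) = (+1)^2·(5261/564711); sign now -1
reciprocity: (5261/564711) = +1·(564711/5261) since 5261 mod 4 = 1, 564711 mod 4 = 3; sign now -1
(564711/5261) = (1784/5261)   [reduce mod 5261]
1784 = 2^3·223; (2/5261) = -1 since 5261 mod 8 = 5, so (1784/5261) = (-1)^3·(223/5261); sign now +1
reciprocity: (223/5261) = +1·(5261/223) since 223 mod 4 = 3, 5261 mod 4 = 1; sign now +1
(5261/223) = (132/223)   [reduce mod 223]
132 = 2^2·33; (2/223) = +1 since 223 mod 8 = 7, so (132/223) = (+1)^2·(33/223); sign now +1
reciprocity: (33/223) = +1·(223/33) since 33 mod 4 = 1, 223 mod 4 = 3; sign now +1
(223/33) = (25/33)   [reduce mod 33]
reciprocity: (25/33) = +1·(33/25) since 25 mod 4 = 1, 33 mod 4 = 1; sign now +1
(33/25) = (8/25)   [reduce mod 25]
8 = 2^3·1; (2/25) = +1 since 25 mod 8 = 1, so (8/25) = (+1)^3·(1/25); sign now +1
(1/25) = 1; final value = sign = +1

1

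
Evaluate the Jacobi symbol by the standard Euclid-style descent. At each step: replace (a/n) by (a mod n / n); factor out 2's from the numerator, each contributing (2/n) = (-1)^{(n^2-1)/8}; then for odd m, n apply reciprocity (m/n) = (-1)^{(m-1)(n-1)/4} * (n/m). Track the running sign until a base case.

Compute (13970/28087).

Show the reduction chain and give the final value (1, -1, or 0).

1

factor out 2^1: 13970 = 2^1·6985; with 28087 mod 8 = 7, (2/28087) = +1; sign now +1; continue with (6985/28087)
flip (6985/28087) -> (28087/6985): both odd, 6985 mod 4 = 1, 28087 mod 4 = 3, so the flip contributes +1; sign now +1
(28087/6985): 28087 mod 6985 = 147, so (28087/6985) = (147/6985)
flip (147/6985) -> (6985/147): both odd, 147 mod 4 = 3, 6985 mod 4 = 1, so the flip contributes +1; sign now +1
(6985/147): 6985 mod 147 = 76, so (6985/147) = (76/147)
factor out 2^2: 76 = 2^2·19; with 147 mod 8 = 3, (2/147) = -1; sign now +1; continue with (19/147)
flip (19/147) -> (147/19): both odd, 19 mod 4 = 3, 147 mod 4 = 3, so the flip contributes -1; sign now -1
(147/19): 147 mod 19 = 14, so (147/19) = (14/19)
factor out 2^1: 14 = 2^1·7; with 19 mod 8 = 3, (2/19) = -1; sign now +1; continue with (7/19)
flip (7/19) -> (19/7): both odd, 7 mod 4 = 3, 19 mod 4 = 3, so the flip contributes -1; sign now -1
(19/7): 19 mod 7 = 5, so (19/7) = (5/7)
flip (5/7) -> (7/5): both odd, 5 mod 4 = 1, 7 mod 4 = 3, so the flip contributes +1; sign now -1
(7/5): 7 mod 5 = 2, so (7/5) = (2/5)
factor out 2^1: 2 = 2^1·1; with 5 mod 8 = 5, (2/5) = -1; sign now +1; continue with (1/5)
reached (1/5) = 1, so the symbol is +1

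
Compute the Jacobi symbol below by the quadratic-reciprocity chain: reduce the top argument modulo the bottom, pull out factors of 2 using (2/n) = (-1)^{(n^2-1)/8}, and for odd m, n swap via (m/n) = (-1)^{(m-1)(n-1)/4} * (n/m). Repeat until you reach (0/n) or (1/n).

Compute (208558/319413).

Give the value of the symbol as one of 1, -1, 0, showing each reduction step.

-1

208558 = 2^1·104279; (2/319413) = -1 since 319413 mod 8 = 5, so (208558/319413) = (-1)^1·(104279/319413); sign now -1
reciprocity: (104279/319413) = +1·(319413/104279) since 104279 mod 4 = 3, 319413 mod 4 = 1; sign now -1
(319413/104279) = (6576/104279)   [reduce mod 104279]
6576 = 2^4·411; (2/104279) = +1 since 104279 mod 8 = 7, so (6576/104279) = (+1)^4·(411/104279); sign now -1
reciprocity: (411/104279) = -1·(104279/411) since 411 mod 4 = 3, 104279 mod 4 = 3; sign now +1
(104279/411) = (296/411)   [reduce mod 411]
296 = 2^3·37; (2/411) = -1 since 411 mod 8 = 3, so (296/411) = (-1)^3·(37/411); sign now -1
reciprocity: (37/411) = +1·(411/37) since 37 mod 4 = 1, 411 mod 4 = 3; sign now -1
(411/37) = (4/37)   [reduce mod 37]
4 = 2^2·1; (2/37) = -1 since 37 mod 8 = 5, so (4/37) = (-1)^2·(1/37); sign now -1
(1/37) = 1; final value = sign = -1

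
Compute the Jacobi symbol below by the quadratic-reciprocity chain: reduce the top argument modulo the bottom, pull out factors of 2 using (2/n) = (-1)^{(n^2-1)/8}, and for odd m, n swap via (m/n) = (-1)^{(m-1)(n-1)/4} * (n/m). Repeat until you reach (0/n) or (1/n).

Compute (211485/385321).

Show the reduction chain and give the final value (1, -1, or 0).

1

flip (211485/385321) -> (385321/211485): both odd, 211485 mod 4 = 1, 385321 mod 4 = 1, so the flip contributes +1; sign now +1
(385321/211485): 385321 mod 211485 = 173836, so (385321/211485) = (173836/211485)
factor out 2^2: 173836 = 2^2·43459; with 211485 mod 8 = 5, (2/211485) = -1; sign now +1; continue with (43459/211485)
flip (43459/211485) -> (211485/43459): both odd, 43459 mod 4 = 3, 211485 mod 4 = 1, so the flip contributes +1; sign now +1
(211485/43459): 211485 mod 43459 = 37649, so (211485/43459) = (37649/43459)
flip (37649/43459) -> (43459/37649): both odd, 37649 mod 4 = 1, 43459 mod 4 = 3, so the flip contributes +1; sign now +1
(43459/37649): 43459 mod 37649 = 5810, so (43459/37649) = (5810/37649)
factor out 2^1: 5810 = 2^1·2905; with 37649 mod 8 = 1, (2/37649) = +1; sign now +1; continue with (2905/37649)
flip (2905/37649) -> (37649/2905): both odd, 2905 mod 4 = 1, 37649 mod 4 = 1, so the flip contributes +1; sign now +1
(37649/2905): 37649 mod 2905 = 2789, so (37649/2905) = (2789/2905)
flip (2789/2905) -> (2905/2789): both odd, 2789 mod 4 = 1, 2905 mod 4 = 1, so the flip contributes +1; sign now +1
(2905/2789): 2905 mod 2789 = 116, so (2905/2789) = (116/2789)
factor out 2^2: 116 = 2^2·29; with 2789 mod 8 = 5, (2/2789) = -1; sign now +1; continue with (29/2789)
flip (29/2789) -> (2789/29): both odd, 29 mod 4 = 1, 2789 mod 4 = 1, so the flip contributes +1; sign now +1
(2789/29): 2789 mod 29 = 5, so (2789/29) = (5/29)
flip (5/29) -> (29/5): both odd, 5 mod 4 = 1, 29 mod 4 = 1, so the flip contributes +1; sign now +1
(29/5): 29 mod 5 = 4, so (29/5) = (4/5)
factor out 2^2: 4 = 2^2·1; with 5 mod 8 = 5, (2/5) = -1; sign now +1; continue with (1/5)
reached (1/5) = 1, so the symbol is +1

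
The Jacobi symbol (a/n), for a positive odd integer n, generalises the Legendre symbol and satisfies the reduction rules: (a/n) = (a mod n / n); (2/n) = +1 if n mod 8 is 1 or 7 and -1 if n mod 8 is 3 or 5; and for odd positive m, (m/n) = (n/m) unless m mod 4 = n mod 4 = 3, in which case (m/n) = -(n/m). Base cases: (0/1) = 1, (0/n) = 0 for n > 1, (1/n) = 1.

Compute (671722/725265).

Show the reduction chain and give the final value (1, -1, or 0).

factor out 2^1: 671722 = 2^1·335861; with 725265 mod 8 = 1, (2/725265) = +1; sign now +1; continue with (335861/725265)
flip (335861/725265) -> (725265/335861): both odd, 335861 mod 4 = 1, 725265 mod 4 = 1, so the flip contributes +1; sign now +1
(725265/335861): 725265 mod 335861 = 53543, so (725265/335861) = (53543/335861)
flip (53543/335861) -> (335861/53543): both odd, 53543 mod 4 = 3, 335861 mod 4 = 1, so the flip contributes +1; sign now +1
(335861/53543): 335861 mod 53543 = 14603, so (335861/53543) = (14603/53543)
flip (14603/53543) -> (53543/14603): both odd, 14603 mod 4 = 3, 53543 mod 4 = 3, so the flip contributes -1; sign now -1
(53543/14603): 53543 mod 14603 = 9734, so (53543/14603) = (9734/14603)
factor out 2^1: 9734 = 2^1·4867; with 14603 mod 8 = 3, (2/14603) = -1; sign now +1; continue with (4867/14603)
flip (4867/14603) -> (14603/4867): both odd, 4867 mod 4 = 3, 14603 mod 4 = 3, so the flip contributes -1; sign now -1
(14603/4867): 14603 mod 4867 = 2, so (14603/4867) = (2/4867)
factor out 2^1: 2 = 2^1·1; with 4867 mod 8 = 3, (2/4867) = -1; sign now +1; continue with (1/4867)
reached (1/4867) = 1, so the symbol is +1

1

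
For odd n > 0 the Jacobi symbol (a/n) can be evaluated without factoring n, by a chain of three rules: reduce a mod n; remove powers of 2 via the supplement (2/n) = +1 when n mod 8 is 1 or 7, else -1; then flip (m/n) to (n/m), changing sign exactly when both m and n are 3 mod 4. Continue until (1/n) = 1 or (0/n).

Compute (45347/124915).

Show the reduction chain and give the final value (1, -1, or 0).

flip (45347/124915) -> (124915/45347): both odd, 45347 mod 4 = 3, 124915 mod 4 = 3, so the flip contributes -1; sign now -1
(124915/45347): 124915 mod 45347 = 34221, so (124915/45347) = (34221/45347)
flip (34221/45347) -> (45347/34221): both odd, 34221 mod 4 = 1, 45347 mod 4 = 3, so the flip contributes +1; sign now -1
(45347/34221): 45347 mod 34221 = 11126, so (45347/34221) = (11126/34221)
factor out 2^1: 11126 = 2^1·5563; with 34221 mod 8 = 5, (2/34221) = -1; sign now +1; continue with (5563/34221)
flip (5563/34221) -> (34221/5563): both odd, 5563 mod 4 = 3, 34221 mod 4 = 1, so the flip contributes +1; sign now +1
(34221/5563): 34221 mod 5563 = 843, so (34221/5563) = (843/5563)
flip (843/5563) -> (5563/843): both odd, 843 mod 4 = 3, 5563 mod 4 = 3, so the flip contributes -1; sign now -1
(5563/843): 5563 mod 843 = 505, so (5563/843) = (505/843)
flip (505/843) -> (843/505): both odd, 505 mod 4 = 1, 843 mod 4 = 3, so the flip contributes +1; sign now -1
(843/505): 843 mod 505 = 338, so (843/505) = (338/505)
factor out 2^1: 338 = 2^1·169; with 505 mod 8 = 1, (2/505) = +1; sign now -1; continue with (169/505)
flip (169/505) -> (505/169): both odd, 169 mod 4 = 1, 505 mod 4 = 1, so the flip contributes +1; sign now -1
(505/169): 505 mod 169 = 167, so (505/169) = (167/169)
flip (167/169) -> (169/167): both odd, 167 mod 4 = 3, 169 mod 4 = 1, so the flip contributes +1; sign now -1
(169/167): 169 mod 167 = 2, so (169/167) = (2/167)
factor out 2^1: 2 = 2^1·1; with 167 mod 8 = 7, (2/167) = +1; sign now -1; continue with (1/167)
reached (1/167) = 1, so the symbol is -1

-1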